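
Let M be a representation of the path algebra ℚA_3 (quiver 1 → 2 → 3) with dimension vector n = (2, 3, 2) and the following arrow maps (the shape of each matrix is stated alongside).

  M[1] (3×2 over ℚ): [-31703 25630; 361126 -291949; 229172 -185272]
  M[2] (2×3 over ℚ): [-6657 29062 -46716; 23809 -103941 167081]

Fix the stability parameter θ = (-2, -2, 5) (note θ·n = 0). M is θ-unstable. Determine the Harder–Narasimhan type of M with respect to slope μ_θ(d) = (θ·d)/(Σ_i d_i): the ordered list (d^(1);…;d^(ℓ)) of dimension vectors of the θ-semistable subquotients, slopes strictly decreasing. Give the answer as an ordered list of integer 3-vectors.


Barcode: M ≅ I[1,3]^2, I[2,2]. HN layers by μ_θ (2 steps, strictly decreasing):
  μ^(1)=5; μ^(2)=-2

((0, 0, 2); (2, 3, 0))


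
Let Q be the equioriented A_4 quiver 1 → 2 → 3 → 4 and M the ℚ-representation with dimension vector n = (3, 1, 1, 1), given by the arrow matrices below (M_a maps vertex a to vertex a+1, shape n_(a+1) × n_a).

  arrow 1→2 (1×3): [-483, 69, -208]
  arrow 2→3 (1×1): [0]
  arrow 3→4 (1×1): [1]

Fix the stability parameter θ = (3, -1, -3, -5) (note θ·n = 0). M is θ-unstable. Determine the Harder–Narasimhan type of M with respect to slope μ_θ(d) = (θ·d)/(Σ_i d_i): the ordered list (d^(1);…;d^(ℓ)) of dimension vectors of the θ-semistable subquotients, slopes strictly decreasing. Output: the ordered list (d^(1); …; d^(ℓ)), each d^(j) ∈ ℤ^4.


Interval decomposition of M: I[1,1]^2, I[1,2], I[3,4].
HN type (ℓ=3): μ^(1)=3; μ^(2)=1; μ^(3)=-4

((2, 0, 0, 0); (1, 1, 0, 0); (0, 0, 1, 1))


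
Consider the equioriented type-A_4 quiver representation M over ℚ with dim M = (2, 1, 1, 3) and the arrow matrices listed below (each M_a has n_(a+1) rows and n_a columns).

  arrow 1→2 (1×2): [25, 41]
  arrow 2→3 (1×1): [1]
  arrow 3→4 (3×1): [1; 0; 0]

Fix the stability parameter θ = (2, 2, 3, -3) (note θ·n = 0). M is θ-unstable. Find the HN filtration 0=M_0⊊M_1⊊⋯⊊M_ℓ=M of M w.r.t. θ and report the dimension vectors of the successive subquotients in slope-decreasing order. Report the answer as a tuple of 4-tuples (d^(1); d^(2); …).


Via rank(M_{q-1}∘⋯∘M_p): M ≅ I[1,1], I[1,4], I[4,4]^2.
μ_θ-semistable layers: μ^(1)=2; μ^(2)=1; μ^(3)=-3

((1, 0, 0, 0); (1, 1, 1, 1); (0, 0, 0, 2))


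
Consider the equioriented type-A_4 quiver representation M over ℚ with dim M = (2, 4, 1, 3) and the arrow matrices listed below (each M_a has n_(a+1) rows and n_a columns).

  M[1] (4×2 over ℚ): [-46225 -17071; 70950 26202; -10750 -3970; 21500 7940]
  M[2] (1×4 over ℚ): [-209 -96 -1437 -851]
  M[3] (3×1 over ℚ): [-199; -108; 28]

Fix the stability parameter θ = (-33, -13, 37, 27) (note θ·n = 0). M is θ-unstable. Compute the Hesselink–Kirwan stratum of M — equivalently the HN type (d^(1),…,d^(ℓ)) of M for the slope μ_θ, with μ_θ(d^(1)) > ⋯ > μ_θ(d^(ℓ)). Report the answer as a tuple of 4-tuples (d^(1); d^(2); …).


Interval decomposition of M: I[1,1], I[1,4], I[2,2]^3, I[4,4]^2.
HN type (ℓ=4): μ^(1)=32; μ^(2)=27; μ^(3)=-13; μ^(4)=-33

((0, 0, 1, 1); (0, 0, 0, 2); (0, 4, 0, 0); (2, 0, 0, 0))


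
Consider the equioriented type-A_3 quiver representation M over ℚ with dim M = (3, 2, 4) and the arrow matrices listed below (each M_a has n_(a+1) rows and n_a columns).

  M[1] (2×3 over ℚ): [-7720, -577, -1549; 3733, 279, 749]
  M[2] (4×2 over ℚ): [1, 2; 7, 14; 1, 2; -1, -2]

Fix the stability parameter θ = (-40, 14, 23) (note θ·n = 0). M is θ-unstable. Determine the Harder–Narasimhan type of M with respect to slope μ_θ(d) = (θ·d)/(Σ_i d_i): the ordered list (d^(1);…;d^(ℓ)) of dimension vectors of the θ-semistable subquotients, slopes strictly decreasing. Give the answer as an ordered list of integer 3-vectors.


Barcode: M ≅ I[1,1], I[1,2], I[1,3], I[3,3]^3. HN layers by μ_θ (3 steps, strictly decreasing):
  μ^(1)=23; μ^(2)=14; μ^(3)=-40

((0, 0, 4); (0, 2, 0); (3, 0, 0))


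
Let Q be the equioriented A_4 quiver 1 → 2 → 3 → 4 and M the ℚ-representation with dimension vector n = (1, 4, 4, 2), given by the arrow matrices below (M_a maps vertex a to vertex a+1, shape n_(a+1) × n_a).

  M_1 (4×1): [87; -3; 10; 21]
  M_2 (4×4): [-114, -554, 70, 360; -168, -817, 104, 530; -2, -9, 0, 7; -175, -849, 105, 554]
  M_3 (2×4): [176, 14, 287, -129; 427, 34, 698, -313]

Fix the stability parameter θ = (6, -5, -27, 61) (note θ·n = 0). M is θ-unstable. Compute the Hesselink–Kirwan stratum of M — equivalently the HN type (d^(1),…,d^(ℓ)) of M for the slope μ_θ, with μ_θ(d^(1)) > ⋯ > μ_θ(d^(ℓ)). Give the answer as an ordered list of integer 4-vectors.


Barcode: M ≅ I[1,3], I[2,2], I[2,4]^2, I[3,3]. HN layers by μ_θ (5 steps, strictly decreasing):
  μ^(1)=61; μ^(2)=-5; μ^(3)=-26/3; μ^(4)=-16; μ^(5)=-27

((0, 0, 0, 2); (0, 1, 0, 0); (1, 1, 1, 0); (0, 2, 2, 0); (0, 0, 1, 0))


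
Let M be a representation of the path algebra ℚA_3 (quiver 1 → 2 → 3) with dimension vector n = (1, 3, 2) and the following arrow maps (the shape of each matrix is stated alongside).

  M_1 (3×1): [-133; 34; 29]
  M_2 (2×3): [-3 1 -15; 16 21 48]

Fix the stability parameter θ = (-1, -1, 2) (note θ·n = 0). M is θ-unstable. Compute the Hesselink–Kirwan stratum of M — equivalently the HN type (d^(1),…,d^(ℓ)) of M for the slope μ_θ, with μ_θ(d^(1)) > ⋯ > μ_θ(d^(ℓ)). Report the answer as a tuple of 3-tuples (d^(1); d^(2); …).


Barcode: M ≅ I[1,3], I[2,2], I[2,3]. HN layers by μ_θ (2 steps, strictly decreasing):
  μ^(1)=2; μ^(2)=-1

((0, 0, 2); (1, 3, 0))


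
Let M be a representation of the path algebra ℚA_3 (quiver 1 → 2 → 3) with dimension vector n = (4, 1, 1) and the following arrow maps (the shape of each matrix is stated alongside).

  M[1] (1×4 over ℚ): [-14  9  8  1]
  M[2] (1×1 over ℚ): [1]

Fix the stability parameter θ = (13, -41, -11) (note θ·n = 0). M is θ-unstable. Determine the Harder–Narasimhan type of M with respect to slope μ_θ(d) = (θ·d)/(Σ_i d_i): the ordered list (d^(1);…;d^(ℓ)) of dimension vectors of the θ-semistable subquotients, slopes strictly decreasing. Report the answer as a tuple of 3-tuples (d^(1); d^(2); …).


Interval decomposition of M: I[1,1]^3, I[1,3].
HN type (ℓ=3): μ^(1)=13; μ^(2)=-11; μ^(3)=-14

((3, 0, 0); (0, 0, 1); (1, 1, 0))


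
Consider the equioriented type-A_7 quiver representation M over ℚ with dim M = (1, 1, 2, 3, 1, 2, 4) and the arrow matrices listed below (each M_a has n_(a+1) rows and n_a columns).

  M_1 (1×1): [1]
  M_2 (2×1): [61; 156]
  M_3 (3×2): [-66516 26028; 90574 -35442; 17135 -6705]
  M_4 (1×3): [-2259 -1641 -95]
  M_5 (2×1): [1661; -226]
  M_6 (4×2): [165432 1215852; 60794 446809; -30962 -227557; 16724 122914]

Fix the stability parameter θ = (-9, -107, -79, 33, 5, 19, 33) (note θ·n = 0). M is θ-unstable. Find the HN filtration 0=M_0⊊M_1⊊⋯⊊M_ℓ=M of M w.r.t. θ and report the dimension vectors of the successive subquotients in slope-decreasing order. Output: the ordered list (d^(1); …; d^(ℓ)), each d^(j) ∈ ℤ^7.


Interval decomposition of M: I[1,6], I[3,3], I[4,4]^2, I[6,7], I[7,7]^3.
HN type (ℓ=4): μ^(1)=33; μ^(2)=19; μ^(3)=-65; μ^(4)=-79

((0, 0, 0, 2, 0, 0, 4); (0, 0, 0, 1, 1, 2, 0); (1, 1, 1, 0, 0, 0, 0); (0, 0, 1, 0, 0, 0, 0))


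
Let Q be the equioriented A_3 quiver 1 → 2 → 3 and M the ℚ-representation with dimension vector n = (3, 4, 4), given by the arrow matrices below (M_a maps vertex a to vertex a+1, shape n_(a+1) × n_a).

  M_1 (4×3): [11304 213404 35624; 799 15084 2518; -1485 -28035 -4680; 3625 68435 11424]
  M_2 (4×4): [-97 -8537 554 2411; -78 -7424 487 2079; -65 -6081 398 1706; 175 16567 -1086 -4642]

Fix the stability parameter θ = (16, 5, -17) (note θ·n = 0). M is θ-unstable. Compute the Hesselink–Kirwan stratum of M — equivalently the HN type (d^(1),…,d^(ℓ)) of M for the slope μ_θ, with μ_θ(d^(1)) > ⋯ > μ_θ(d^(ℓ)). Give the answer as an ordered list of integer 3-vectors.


Barcode: M ≅ I[1,1], I[1,3]^2, I[2,2], I[2,3], I[3,3]. HN layers by μ_θ (5 steps, strictly decreasing):
  μ^(1)=16; μ^(2)=5; μ^(3)=4/3; μ^(4)=-6; μ^(5)=-17

((1, 0, 0); (0, 1, 0); (2, 2, 2); (0, 1, 1); (0, 0, 1))


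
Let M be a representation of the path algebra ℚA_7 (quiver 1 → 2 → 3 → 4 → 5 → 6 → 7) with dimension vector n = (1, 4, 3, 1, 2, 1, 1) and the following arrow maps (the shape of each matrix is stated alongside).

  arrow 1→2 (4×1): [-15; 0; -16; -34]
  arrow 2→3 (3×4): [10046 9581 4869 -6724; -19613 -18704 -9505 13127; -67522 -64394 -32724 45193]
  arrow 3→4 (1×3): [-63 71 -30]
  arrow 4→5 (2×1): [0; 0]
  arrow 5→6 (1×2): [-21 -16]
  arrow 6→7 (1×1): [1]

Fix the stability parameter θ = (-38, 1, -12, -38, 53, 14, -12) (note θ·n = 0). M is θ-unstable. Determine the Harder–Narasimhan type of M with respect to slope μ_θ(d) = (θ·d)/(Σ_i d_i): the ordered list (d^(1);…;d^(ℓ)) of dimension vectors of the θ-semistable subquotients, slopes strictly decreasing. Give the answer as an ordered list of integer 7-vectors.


Interval decomposition of M: I[1,4], I[2,2], I[2,3]^2, I[5,5], I[5,7].
HN type (ℓ=6): μ^(1)=53; μ^(2)=55/3; μ^(3)=1; μ^(4)=-11/2; μ^(5)=-49/3; μ^(6)=-38

((0, 0, 0, 0, 1, 0, 0); (0, 0, 0, 0, 1, 1, 1); (0, 1, 0, 0, 0, 0, 0); (0, 2, 2, 0, 0, 0, 0); (0, 1, 1, 1, 0, 0, 0); (1, 0, 0, 0, 0, 0, 0))


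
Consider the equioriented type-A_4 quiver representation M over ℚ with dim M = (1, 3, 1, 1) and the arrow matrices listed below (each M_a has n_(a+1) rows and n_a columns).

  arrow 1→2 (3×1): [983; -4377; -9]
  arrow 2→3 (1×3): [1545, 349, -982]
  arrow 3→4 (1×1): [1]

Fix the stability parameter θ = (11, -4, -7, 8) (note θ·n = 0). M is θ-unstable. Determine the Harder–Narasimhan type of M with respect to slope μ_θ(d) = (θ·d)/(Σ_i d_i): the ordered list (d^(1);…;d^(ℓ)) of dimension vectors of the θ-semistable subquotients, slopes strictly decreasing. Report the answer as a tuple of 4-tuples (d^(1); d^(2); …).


Barcode: M ≅ I[1,2], I[2,2], I[2,4]. HN layers by μ_θ (4 steps, strictly decreasing):
  μ^(1)=8; μ^(2)=7/2; μ^(3)=-4; μ^(4)=-11/2

((0, 0, 0, 1); (1, 1, 0, 0); (0, 1, 0, 0); (0, 1, 1, 0))


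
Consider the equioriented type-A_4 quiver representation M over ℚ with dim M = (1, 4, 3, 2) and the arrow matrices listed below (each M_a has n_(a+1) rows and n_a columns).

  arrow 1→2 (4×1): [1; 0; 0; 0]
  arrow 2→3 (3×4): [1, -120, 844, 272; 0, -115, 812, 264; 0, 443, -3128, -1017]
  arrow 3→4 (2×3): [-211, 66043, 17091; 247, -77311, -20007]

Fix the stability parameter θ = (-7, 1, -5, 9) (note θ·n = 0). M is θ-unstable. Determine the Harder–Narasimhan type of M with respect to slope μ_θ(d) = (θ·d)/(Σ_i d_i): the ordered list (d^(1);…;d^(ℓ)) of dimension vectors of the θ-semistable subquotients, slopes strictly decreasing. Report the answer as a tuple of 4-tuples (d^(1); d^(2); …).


Barcode: M ≅ I[1,4], I[2,2], I[2,3]^2, I[4,4]. HN layers by μ_θ (4 steps, strictly decreasing):
  μ^(1)=9; μ^(2)=1; μ^(3)=-2; μ^(4)=-7

((0, 0, 0, 2); (0, 1, 0, 0); (0, 3, 3, 0); (1, 0, 0, 0))


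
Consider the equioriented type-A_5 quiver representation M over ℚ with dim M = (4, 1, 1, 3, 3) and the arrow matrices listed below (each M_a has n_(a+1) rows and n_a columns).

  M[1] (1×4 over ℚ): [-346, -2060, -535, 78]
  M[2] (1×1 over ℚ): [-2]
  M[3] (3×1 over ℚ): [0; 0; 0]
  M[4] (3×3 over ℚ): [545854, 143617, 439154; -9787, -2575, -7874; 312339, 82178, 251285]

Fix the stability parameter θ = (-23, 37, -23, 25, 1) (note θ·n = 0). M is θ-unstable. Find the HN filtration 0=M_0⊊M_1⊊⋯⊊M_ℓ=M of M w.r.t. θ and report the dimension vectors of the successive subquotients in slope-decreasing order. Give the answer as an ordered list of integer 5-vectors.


Interval decomposition of M: I[1,1]^3, I[1,3], I[4,5]^3.
HN type (ℓ=3): μ^(1)=13; μ^(2)=7; μ^(3)=-23

((0, 0, 0, 3, 3); (0, 1, 1, 0, 0); (4, 0, 0, 0, 0))


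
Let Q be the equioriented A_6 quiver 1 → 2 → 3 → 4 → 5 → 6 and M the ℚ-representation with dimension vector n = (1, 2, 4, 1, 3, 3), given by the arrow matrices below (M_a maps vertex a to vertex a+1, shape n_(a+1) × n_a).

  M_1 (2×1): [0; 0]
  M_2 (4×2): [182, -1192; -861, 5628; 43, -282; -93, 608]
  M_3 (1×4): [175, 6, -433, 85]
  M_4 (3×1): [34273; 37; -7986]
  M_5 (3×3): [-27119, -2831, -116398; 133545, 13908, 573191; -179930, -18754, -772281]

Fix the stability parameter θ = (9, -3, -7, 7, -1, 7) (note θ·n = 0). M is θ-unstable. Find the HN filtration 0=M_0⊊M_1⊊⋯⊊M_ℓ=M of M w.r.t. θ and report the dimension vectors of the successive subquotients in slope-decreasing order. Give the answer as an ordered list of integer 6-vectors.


Via rank(M_{q-1}∘⋯∘M_p): M ≅ I[1,1], I[2,3], I[2,6], I[3,3]^2, I[5,6]^2.
μ_θ-semistable layers: μ^(1)=9; μ^(2)=7; μ^(3)=3; μ^(4)=-1; μ^(5)=-5; μ^(6)=-7

((1, 0, 0, 0, 0, 0); (0, 0, 0, 0, 0, 3); (0, 0, 0, 1, 1, 0); (0, 0, 0, 0, 2, 0); (0, 2, 2, 0, 0, 0); (0, 0, 2, 0, 0, 0))


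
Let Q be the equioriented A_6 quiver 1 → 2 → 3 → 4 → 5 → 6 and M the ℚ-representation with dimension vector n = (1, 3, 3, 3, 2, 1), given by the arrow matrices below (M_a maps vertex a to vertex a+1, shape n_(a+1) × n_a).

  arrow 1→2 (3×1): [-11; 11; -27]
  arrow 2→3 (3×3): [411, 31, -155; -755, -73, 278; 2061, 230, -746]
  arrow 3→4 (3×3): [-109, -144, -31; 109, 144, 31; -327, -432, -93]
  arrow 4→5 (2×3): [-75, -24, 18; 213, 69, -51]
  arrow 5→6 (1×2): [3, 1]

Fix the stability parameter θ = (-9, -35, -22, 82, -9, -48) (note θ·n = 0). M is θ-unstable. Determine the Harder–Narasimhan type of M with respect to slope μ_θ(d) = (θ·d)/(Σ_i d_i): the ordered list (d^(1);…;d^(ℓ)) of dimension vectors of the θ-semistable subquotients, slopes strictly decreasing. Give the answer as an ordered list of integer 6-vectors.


Barcode: M ≅ I[1,3], I[2,3], I[2,5], I[4,4], I[4,6]. HN layers by μ_θ (5 steps, strictly decreasing):
  μ^(1)=82; μ^(2)=73/2; μ^(3)=25/3; μ^(4)=-22; μ^(5)=-35

((0, 0, 0, 1, 0, 0); (0, 0, 0, 1, 1, 0); (0, 0, 0, 1, 1, 1); (1, 1, 3, 0, 0, 0); (0, 2, 0, 0, 0, 0))


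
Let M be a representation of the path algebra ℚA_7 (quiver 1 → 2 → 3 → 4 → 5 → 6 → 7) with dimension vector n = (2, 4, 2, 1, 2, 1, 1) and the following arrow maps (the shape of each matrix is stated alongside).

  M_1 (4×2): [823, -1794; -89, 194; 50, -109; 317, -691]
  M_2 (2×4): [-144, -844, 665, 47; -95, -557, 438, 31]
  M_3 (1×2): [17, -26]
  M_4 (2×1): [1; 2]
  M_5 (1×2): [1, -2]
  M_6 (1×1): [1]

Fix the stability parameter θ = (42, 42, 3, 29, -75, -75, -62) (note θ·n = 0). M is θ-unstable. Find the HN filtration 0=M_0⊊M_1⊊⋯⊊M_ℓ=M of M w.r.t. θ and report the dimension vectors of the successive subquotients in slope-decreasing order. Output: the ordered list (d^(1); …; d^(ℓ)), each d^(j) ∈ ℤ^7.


Interval decomposition of M: I[1,3], I[1,7], I[2,2]^2, I[5,5].
HN type (ℓ=4): μ^(1)=42; μ^(2)=29; μ^(3)=-96/7; μ^(4)=-75

((0, 2, 0, 0, 0, 0, 0); (1, 1, 1, 0, 0, 0, 0); (1, 1, 1, 1, 1, 1, 1); (0, 0, 0, 0, 1, 0, 0))


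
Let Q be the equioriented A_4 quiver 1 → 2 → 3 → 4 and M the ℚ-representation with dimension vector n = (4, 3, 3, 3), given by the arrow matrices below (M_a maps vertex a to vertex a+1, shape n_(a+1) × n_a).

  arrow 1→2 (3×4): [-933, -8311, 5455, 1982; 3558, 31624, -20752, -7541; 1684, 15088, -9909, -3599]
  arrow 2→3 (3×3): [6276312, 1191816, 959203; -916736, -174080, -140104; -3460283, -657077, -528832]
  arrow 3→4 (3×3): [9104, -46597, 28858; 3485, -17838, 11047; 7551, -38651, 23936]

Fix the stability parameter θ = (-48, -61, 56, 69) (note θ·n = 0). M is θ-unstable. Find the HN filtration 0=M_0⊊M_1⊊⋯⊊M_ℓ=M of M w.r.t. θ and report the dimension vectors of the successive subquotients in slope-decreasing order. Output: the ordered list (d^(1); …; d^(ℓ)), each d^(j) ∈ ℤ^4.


Interval decomposition of M: I[1,1], I[1,2], I[1,4]^2, I[3,4].
HN type (ℓ=4): μ^(1)=69; μ^(2)=56; μ^(3)=-48; μ^(4)=-109/2

((0, 0, 0, 3); (0, 0, 3, 0); (1, 0, 0, 0); (3, 3, 0, 0))


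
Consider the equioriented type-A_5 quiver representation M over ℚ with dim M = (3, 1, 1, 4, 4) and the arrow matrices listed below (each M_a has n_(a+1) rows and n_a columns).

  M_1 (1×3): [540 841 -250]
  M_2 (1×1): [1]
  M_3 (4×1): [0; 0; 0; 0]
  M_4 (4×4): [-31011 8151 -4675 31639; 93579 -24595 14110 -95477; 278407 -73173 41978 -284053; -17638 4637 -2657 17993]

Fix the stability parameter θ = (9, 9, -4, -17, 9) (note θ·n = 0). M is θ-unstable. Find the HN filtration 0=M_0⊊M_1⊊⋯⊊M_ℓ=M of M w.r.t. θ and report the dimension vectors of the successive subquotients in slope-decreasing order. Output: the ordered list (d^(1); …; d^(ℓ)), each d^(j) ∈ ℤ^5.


Barcode: M ≅ I[1,1]^2, I[1,3], I[4,5]^4. HN layers by μ_θ (3 steps, strictly decreasing):
  μ^(1)=9; μ^(2)=14/3; μ^(3)=-17

((2, 0, 0, 0, 4); (1, 1, 1, 0, 0); (0, 0, 0, 4, 0))


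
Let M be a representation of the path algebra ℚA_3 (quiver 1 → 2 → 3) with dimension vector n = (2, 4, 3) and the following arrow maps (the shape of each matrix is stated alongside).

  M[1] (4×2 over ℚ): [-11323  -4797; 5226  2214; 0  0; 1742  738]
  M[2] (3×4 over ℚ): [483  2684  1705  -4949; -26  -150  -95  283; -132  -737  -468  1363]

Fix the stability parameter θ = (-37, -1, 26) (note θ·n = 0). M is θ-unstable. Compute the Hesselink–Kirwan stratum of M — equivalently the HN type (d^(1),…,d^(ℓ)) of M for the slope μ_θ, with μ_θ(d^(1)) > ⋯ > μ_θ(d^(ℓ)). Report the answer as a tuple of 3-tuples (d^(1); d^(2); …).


Via rank(M_{q-1}∘⋯∘M_p): M ≅ I[1,1], I[1,3], I[2,2], I[2,3]^2.
μ_θ-semistable layers: μ^(1)=26; μ^(2)=-1; μ^(3)=-37

((0, 0, 3); (0, 4, 0); (2, 0, 0))


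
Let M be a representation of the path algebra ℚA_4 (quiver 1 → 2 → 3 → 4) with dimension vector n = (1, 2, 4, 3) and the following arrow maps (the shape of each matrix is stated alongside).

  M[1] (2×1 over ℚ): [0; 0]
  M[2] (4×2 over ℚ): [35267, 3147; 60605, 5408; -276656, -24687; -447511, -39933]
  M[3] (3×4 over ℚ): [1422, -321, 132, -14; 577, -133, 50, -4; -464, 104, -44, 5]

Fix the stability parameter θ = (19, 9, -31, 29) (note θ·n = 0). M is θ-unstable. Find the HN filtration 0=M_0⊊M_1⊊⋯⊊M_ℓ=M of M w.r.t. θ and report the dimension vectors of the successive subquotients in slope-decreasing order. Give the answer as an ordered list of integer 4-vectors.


Interval decomposition of M: I[1,1], I[2,4]^2, I[3,3], I[3,4].
HN type (ℓ=4): μ^(1)=29; μ^(2)=19; μ^(3)=-11; μ^(4)=-31

((0, 0, 0, 3); (1, 0, 0, 0); (0, 2, 2, 0); (0, 0, 2, 0))


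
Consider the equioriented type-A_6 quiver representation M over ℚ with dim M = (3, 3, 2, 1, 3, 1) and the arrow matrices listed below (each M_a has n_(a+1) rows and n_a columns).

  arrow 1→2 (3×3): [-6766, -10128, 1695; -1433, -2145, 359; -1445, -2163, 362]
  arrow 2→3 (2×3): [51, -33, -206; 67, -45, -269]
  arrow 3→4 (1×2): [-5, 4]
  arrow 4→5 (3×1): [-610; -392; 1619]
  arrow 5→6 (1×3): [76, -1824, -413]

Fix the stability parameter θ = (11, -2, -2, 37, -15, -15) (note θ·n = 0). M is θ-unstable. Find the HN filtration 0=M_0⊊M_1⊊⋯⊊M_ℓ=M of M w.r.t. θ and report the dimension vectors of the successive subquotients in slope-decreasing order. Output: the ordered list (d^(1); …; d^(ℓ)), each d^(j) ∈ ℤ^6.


Interval decomposition of M: I[1,1], I[1,3], I[1,6], I[2,2], I[5,5]^2.
HN type (ℓ=4): μ^(1)=11; μ^(2)=7/3; μ^(3)=-2; μ^(4)=-15

((1, 0, 0, 0, 0, 0); (2, 2, 2, 1, 1, 1); (0, 1, 0, 0, 0, 0); (0, 0, 0, 0, 2, 0))


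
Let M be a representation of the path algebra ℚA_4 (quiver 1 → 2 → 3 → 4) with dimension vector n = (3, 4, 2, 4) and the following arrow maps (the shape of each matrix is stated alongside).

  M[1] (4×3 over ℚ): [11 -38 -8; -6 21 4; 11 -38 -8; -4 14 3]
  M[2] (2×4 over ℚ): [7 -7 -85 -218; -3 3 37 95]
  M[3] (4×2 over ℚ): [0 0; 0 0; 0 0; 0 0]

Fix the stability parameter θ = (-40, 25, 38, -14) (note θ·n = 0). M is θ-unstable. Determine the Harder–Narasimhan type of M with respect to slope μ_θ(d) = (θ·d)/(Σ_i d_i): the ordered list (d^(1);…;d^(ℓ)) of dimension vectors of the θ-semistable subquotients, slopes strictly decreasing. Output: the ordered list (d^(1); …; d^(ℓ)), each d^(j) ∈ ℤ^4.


Interval decomposition of M: I[1,2], I[1,3]^2, I[2,2], I[4,4]^4.
HN type (ℓ=4): μ^(1)=38; μ^(2)=25; μ^(3)=-14; μ^(4)=-40

((0, 0, 2, 0); (0, 4, 0, 0); (0, 0, 0, 4); (3, 0, 0, 0))


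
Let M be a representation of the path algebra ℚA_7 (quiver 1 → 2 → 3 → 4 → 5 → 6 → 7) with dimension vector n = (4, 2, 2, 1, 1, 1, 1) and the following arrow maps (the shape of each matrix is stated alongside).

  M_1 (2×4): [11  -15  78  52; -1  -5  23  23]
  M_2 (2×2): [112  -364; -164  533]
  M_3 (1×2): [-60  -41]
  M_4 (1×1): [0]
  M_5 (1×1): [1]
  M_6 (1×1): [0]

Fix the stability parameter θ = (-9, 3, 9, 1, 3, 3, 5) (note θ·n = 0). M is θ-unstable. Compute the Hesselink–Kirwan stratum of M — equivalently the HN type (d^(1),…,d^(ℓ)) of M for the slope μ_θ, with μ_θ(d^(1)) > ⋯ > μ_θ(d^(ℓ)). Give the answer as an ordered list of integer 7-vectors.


Via rank(M_{q-1}∘⋯∘M_p): M ≅ I[1,1]^2, I[1,2], I[1,4], I[3,3], I[5,6], I[7,7].
μ_θ-semistable layers: μ^(1)=9; μ^(2)=5; μ^(3)=3; μ^(4)=-9

((0, 0, 1, 0, 0, 0, 0); (0, 0, 1, 1, 0, 0, 1); (0, 2, 0, 0, 1, 1, 0); (4, 0, 0, 0, 0, 0, 0))


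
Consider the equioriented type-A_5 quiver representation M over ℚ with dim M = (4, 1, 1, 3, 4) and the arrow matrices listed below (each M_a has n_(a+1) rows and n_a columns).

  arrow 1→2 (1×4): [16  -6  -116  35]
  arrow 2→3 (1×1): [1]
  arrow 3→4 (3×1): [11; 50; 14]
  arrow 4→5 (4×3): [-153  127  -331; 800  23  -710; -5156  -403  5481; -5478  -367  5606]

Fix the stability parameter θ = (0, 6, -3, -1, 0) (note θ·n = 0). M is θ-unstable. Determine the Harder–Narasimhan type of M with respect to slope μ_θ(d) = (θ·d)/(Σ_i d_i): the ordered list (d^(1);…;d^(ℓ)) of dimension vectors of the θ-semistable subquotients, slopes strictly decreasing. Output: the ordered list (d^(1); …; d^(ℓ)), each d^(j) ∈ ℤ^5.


Via rank(M_{q-1}∘⋯∘M_p): M ≅ I[1,1]^3, I[1,5], I[4,5]^2, I[5,5].
μ_θ-semistable layers: μ^(1)=1/2; μ^(2)=0; μ^(3)=-1

((0, 1, 1, 1, 1); (4, 0, 0, 0, 3); (0, 0, 0, 2, 0))


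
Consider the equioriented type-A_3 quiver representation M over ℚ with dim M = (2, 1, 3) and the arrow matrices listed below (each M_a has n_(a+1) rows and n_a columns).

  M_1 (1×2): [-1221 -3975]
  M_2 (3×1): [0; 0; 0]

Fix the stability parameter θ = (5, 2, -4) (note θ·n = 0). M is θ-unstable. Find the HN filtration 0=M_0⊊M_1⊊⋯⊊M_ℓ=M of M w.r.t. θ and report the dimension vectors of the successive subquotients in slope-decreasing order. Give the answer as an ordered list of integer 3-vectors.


Via rank(M_{q-1}∘⋯∘M_p): M ≅ I[1,1], I[1,2], I[3,3]^3.
μ_θ-semistable layers: μ^(1)=5; μ^(2)=7/2; μ^(3)=-4

((1, 0, 0); (1, 1, 0); (0, 0, 3))


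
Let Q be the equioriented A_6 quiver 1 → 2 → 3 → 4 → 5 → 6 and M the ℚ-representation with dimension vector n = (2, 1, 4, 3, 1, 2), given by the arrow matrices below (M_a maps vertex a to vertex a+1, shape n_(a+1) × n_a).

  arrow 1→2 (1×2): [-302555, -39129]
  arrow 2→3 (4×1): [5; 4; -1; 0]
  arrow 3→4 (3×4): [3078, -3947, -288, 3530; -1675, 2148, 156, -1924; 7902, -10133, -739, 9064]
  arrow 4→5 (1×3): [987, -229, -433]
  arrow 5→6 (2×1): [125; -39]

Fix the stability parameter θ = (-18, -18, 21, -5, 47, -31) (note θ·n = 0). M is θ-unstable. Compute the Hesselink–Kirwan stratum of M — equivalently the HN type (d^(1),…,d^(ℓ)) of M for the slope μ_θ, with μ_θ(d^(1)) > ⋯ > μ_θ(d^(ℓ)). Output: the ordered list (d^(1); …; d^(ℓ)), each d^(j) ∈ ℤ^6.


Interval decomposition of M: I[1,1], I[1,4], I[3,3], I[3,4], I[3,6], I[6,6].
HN type (ℓ=4): μ^(1)=21; μ^(2)=8; μ^(3)=-18; μ^(4)=-31

((0, 0, 1, 0, 0, 0); (0, 0, 3, 3, 1, 1); (2, 1, 0, 0, 0, 0); (0, 0, 0, 0, 0, 1))


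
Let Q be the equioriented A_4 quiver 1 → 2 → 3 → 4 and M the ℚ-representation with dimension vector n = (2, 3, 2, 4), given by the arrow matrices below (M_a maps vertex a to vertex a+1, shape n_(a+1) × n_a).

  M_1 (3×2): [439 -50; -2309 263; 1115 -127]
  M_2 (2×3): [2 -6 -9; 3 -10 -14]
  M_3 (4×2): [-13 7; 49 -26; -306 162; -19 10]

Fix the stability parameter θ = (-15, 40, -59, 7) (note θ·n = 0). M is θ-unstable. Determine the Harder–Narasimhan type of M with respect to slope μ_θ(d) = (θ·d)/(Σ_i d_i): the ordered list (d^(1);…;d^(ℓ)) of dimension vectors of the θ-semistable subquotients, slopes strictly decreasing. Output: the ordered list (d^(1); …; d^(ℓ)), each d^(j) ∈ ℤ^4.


Via rank(M_{q-1}∘⋯∘M_p): M ≅ I[1,4]^2, I[2,2], I[4,4]^2.
μ_θ-semistable layers: μ^(1)=40; μ^(2)=7; μ^(3)=-19/2; μ^(4)=-15

((0, 1, 0, 0); (0, 0, 0, 4); (0, 2, 2, 0); (2, 0, 0, 0))


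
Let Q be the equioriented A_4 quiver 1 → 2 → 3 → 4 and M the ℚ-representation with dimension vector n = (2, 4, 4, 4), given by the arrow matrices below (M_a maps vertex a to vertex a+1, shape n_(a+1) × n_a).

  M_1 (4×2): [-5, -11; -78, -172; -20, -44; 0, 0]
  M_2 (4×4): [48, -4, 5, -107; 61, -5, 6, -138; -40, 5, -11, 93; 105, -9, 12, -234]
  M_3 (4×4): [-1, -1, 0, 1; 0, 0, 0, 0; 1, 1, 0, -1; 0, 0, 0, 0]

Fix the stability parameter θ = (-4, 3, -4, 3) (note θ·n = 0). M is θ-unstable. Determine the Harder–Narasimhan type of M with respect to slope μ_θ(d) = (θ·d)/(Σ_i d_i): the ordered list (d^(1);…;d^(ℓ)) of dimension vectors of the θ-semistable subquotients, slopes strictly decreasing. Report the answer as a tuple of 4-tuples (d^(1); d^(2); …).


Via rank(M_{q-1}∘⋯∘M_p): M ≅ I[1,3]^2, I[2,3], I[2,4], I[4,4]^3.
μ_θ-semistable layers: μ^(1)=3; μ^(2)=-1/2; μ^(3)=-4

((0, 0, 0, 4); (0, 4, 4, 0); (2, 0, 0, 0))


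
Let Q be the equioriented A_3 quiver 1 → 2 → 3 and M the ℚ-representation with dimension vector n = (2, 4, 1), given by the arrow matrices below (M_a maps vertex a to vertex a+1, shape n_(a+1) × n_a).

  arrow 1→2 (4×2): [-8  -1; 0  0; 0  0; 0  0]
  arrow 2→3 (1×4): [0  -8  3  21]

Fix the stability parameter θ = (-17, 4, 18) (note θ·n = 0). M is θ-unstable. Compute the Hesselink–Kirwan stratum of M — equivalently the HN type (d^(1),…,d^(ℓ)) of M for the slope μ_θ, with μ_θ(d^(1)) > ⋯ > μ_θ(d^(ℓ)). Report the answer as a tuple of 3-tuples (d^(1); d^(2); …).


Via rank(M_{q-1}∘⋯∘M_p): M ≅ I[1,1], I[1,2], I[2,2]^2, I[2,3].
μ_θ-semistable layers: μ^(1)=18; μ^(2)=4; μ^(3)=-17

((0, 0, 1); (0, 4, 0); (2, 0, 0))


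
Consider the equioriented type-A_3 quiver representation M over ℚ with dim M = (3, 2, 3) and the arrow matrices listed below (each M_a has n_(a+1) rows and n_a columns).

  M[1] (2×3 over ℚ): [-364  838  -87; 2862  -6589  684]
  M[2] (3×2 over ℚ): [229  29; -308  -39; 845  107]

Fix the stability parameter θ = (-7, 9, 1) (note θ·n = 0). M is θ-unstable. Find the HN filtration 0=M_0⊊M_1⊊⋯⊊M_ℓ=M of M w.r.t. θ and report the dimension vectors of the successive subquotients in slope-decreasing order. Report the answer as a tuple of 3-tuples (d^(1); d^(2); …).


Interval decomposition of M: I[1,1], I[1,3]^2, I[3,3].
HN type (ℓ=3): μ^(1)=5; μ^(2)=1; μ^(3)=-7

((0, 2, 2); (0, 0, 1); (3, 0, 0))


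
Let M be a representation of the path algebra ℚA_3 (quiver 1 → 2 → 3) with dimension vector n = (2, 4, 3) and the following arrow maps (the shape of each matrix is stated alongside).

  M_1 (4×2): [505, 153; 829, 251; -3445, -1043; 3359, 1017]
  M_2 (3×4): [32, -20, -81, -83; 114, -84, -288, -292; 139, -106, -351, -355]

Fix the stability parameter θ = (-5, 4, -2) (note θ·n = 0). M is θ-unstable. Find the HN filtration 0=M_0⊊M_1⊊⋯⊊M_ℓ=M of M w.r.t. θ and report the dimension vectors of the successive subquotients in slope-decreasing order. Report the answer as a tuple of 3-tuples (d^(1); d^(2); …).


Barcode: M ≅ I[1,3]^2, I[2,2]^2, I[3,3]. HN layers by μ_θ (4 steps, strictly decreasing):
  μ^(1)=4; μ^(2)=1; μ^(3)=-2; μ^(4)=-5

((0, 2, 0); (0, 2, 2); (0, 0, 1); (2, 0, 0))


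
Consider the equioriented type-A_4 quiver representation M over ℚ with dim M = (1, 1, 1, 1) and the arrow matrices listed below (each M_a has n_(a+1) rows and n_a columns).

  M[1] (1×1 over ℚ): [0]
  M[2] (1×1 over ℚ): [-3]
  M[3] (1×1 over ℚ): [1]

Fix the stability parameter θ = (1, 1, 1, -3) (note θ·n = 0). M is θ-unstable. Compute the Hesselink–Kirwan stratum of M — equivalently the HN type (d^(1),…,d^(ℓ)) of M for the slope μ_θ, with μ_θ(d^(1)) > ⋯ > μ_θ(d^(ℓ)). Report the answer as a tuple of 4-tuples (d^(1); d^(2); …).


Via rank(M_{q-1}∘⋯∘M_p): M ≅ I[1,1], I[2,4].
μ_θ-semistable layers: μ^(1)=1; μ^(2)=-1/3

((1, 0, 0, 0); (0, 1, 1, 1))


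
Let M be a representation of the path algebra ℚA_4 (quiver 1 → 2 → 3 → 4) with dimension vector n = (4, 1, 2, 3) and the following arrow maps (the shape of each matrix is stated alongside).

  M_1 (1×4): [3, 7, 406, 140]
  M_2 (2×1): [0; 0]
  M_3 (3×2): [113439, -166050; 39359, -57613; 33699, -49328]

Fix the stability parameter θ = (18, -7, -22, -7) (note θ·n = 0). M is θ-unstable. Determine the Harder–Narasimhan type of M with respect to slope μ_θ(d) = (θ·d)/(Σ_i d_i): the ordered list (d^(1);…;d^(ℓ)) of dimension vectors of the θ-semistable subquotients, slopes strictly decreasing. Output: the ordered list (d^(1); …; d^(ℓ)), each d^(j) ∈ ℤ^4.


Barcode: M ≅ I[1,1]^3, I[1,2], I[3,4]^2, I[4,4]. HN layers by μ_θ (4 steps, strictly decreasing):
  μ^(1)=18; μ^(2)=11/2; μ^(3)=-7; μ^(4)=-22

((3, 0, 0, 0); (1, 1, 0, 0); (0, 0, 0, 3); (0, 0, 2, 0))


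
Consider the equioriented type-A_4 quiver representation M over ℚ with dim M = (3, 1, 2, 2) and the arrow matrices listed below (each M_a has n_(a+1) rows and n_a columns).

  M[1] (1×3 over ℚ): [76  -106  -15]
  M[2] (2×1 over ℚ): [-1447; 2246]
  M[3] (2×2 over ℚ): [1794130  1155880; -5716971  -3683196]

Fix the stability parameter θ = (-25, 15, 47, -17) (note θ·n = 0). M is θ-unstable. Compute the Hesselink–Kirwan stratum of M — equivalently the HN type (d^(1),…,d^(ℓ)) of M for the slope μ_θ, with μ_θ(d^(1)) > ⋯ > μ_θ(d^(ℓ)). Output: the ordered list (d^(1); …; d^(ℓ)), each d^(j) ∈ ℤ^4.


Barcode: M ≅ I[1,1]^2, I[1,4], I[3,3], I[4,4]. HN layers by μ_θ (4 steps, strictly decreasing):
  μ^(1)=47; μ^(2)=15; μ^(3)=-17; μ^(4)=-25

((0, 0, 1, 0); (0, 1, 1, 1); (0, 0, 0, 1); (3, 0, 0, 0))


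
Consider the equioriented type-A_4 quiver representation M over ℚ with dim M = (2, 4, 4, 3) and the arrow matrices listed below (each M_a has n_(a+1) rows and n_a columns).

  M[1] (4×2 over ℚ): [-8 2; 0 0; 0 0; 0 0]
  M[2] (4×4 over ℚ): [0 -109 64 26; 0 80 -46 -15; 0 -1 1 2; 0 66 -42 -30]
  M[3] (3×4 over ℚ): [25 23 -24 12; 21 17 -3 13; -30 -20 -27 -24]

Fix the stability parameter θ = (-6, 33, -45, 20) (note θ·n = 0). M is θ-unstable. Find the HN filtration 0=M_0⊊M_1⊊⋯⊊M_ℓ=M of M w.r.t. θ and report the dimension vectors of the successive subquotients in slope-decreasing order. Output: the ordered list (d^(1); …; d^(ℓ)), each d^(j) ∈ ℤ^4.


Interval decomposition of M: I[1,1], I[1,2], I[2,4]^3, I[3,3].
HN type (ℓ=4): μ^(1)=33; μ^(2)=20; μ^(3)=-6; μ^(4)=-45

((0, 1, 0, 0); (0, 0, 0, 3); (2, 3, 3, 0); (0, 0, 1, 0))


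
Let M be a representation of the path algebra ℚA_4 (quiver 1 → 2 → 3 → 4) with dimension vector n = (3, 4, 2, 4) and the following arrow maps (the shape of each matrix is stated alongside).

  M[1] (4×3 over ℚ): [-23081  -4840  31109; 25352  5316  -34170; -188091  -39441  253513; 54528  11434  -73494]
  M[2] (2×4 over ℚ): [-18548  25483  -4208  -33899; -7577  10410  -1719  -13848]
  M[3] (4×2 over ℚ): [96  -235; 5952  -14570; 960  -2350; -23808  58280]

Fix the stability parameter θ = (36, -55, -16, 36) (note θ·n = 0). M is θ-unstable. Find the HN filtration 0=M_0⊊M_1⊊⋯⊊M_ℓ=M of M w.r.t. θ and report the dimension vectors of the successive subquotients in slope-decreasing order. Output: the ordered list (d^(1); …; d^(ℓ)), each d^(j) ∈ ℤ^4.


Via rank(M_{q-1}∘⋯∘M_p): M ≅ I[1,2]^2, I[1,4], I[2,3], I[4,4]^3.
μ_θ-semistable layers: μ^(1)=36; μ^(2)=-19/2; μ^(3)=-35/3; μ^(4)=-16; μ^(5)=-55

((0, 0, 0, 4); (2, 2, 0, 0); (1, 1, 1, 0); (0, 0, 1, 0); (0, 1, 0, 0))


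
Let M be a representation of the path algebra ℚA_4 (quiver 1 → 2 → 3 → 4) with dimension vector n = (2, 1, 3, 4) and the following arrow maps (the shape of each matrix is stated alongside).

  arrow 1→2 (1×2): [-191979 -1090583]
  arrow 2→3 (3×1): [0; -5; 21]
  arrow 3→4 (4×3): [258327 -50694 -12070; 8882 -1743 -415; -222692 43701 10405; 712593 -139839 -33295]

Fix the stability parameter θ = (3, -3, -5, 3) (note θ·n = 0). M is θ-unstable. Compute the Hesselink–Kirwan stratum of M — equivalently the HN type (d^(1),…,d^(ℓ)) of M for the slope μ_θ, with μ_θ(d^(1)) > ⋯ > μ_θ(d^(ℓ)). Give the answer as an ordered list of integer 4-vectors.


Barcode: M ≅ I[1,1], I[1,3], I[3,4]^2, I[4,4]^2. HN layers by μ_θ (3 steps, strictly decreasing):
  μ^(1)=3; μ^(2)=-5/3; μ^(3)=-5

((1, 0, 0, 4); (1, 1, 1, 0); (0, 0, 2, 0))


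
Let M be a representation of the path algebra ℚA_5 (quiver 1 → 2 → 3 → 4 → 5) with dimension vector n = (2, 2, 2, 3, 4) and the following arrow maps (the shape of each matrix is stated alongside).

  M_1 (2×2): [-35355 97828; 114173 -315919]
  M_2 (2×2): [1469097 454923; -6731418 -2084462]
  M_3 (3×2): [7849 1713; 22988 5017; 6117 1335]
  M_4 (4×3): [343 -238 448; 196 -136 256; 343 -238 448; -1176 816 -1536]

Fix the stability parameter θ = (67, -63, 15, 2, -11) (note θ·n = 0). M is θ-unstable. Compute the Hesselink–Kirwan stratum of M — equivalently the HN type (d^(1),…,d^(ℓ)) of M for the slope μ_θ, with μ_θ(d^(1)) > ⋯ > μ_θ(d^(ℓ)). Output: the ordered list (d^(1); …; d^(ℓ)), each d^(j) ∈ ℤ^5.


Barcode: M ≅ I[1,2], I[1,5], I[3,4], I[4,4], I[5,5]^3. HN layers by μ_θ (3 steps, strictly decreasing):
  μ^(1)=17/2; μ^(2)=2; μ^(3)=-11

((0, 0, 1, 1, 0); (2, 2, 1, 2, 1); (0, 0, 0, 0, 3))


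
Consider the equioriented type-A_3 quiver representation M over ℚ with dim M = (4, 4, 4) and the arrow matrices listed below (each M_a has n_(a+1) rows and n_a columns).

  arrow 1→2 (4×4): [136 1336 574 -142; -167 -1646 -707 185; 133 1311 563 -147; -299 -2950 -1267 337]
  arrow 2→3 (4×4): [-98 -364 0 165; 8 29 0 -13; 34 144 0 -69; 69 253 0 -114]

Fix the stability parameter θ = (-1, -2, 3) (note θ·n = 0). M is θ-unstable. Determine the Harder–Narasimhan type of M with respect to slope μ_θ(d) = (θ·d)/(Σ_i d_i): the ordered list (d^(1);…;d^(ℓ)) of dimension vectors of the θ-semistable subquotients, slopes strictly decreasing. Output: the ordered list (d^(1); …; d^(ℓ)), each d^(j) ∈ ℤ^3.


Interval decomposition of M: I[1,1], I[1,2], I[1,3]^2, I[2,3], I[3,3].
HN type (ℓ=4): μ^(1)=3; μ^(2)=-1; μ^(3)=-3/2; μ^(4)=-2

((0, 0, 4); (1, 0, 0); (3, 3, 0); (0, 1, 0))


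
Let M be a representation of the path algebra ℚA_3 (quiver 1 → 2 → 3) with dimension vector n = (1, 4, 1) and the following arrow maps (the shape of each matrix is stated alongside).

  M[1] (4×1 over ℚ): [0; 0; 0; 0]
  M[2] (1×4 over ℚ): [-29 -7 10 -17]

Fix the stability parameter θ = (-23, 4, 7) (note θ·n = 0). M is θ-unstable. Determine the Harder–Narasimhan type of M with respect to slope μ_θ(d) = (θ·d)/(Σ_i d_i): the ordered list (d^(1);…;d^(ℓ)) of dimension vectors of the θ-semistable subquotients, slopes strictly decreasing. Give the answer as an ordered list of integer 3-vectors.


Interval decomposition of M: I[1,1], I[2,2]^3, I[2,3].
HN type (ℓ=3): μ^(1)=7; μ^(2)=4; μ^(3)=-23

((0, 0, 1); (0, 4, 0); (1, 0, 0))


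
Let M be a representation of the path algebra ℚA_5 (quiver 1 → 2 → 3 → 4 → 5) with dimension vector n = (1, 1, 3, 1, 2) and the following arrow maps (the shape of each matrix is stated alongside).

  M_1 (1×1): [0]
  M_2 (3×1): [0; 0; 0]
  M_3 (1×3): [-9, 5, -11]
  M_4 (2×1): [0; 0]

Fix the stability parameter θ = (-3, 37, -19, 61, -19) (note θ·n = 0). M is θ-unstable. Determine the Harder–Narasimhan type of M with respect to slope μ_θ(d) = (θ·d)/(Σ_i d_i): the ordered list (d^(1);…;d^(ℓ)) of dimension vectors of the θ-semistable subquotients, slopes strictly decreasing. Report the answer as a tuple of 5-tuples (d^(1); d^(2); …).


Via rank(M_{q-1}∘⋯∘M_p): M ≅ I[1,1], I[2,2], I[3,3]^2, I[3,4], I[5,5]^2.
μ_θ-semistable layers: μ^(1)=61; μ^(2)=37; μ^(3)=-3; μ^(4)=-19

((0, 0, 0, 1, 0); (0, 1, 0, 0, 0); (1, 0, 0, 0, 0); (0, 0, 3, 0, 2))


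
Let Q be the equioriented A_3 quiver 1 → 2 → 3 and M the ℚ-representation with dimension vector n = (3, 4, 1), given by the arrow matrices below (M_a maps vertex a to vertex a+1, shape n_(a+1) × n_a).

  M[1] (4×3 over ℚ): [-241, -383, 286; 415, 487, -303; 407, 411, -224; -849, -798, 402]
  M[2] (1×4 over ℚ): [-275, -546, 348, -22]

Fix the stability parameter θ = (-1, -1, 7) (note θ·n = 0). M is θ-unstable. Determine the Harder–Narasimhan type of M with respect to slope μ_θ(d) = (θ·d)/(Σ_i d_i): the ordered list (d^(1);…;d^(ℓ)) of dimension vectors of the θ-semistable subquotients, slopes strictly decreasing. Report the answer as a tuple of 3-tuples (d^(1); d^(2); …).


Interval decomposition of M: I[1,2]^2, I[1,3], I[2,2].
HN type (ℓ=2): μ^(1)=7; μ^(2)=-1

((0, 0, 1); (3, 4, 0))


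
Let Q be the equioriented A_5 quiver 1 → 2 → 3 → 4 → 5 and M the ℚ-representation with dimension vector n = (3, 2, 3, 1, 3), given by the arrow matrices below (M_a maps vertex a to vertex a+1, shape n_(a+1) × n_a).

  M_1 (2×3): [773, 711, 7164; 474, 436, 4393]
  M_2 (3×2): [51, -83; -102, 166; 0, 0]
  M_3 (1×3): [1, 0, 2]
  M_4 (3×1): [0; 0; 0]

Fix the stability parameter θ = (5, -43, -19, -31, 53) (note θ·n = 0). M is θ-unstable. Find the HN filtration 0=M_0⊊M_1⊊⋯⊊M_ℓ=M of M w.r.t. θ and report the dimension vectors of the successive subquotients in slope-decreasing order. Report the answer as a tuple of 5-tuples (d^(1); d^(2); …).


Barcode: M ≅ I[1,1], I[1,2], I[1,4], I[3,3]^2, I[5,5]^3. HN layers by μ_θ (4 steps, strictly decreasing):
  μ^(1)=53; μ^(2)=5; μ^(3)=-19; μ^(4)=-22

((0, 0, 0, 0, 3); (1, 0, 0, 0, 0); (1, 1, 2, 0, 0); (1, 1, 1, 1, 0))


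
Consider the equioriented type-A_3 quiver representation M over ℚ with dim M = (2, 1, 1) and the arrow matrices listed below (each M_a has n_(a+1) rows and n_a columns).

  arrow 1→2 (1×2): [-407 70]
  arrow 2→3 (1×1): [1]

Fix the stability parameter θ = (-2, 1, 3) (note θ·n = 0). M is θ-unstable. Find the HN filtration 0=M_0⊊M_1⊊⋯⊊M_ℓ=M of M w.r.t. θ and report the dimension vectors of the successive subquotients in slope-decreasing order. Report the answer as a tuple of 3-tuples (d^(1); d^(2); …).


Interval decomposition of M: I[1,1], I[1,3].
HN type (ℓ=3): μ^(1)=3; μ^(2)=1; μ^(3)=-2

((0, 0, 1); (0, 1, 0); (2, 0, 0))


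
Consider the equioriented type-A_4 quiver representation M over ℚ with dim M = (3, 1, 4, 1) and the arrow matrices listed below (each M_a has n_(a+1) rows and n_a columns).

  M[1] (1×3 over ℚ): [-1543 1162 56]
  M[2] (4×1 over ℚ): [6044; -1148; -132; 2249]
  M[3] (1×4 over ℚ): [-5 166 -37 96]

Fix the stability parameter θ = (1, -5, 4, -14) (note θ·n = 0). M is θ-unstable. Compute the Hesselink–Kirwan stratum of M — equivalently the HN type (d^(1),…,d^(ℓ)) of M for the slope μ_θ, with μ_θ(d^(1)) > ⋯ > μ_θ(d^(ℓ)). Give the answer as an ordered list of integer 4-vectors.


Interval decomposition of M: I[1,1]^2, I[1,3], I[3,3]^2, I[3,4].
HN type (ℓ=4): μ^(1)=4; μ^(2)=1; μ^(3)=-2; μ^(4)=-5

((0, 0, 3, 0); (2, 0, 0, 0); (1, 1, 0, 0); (0, 0, 1, 1))
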